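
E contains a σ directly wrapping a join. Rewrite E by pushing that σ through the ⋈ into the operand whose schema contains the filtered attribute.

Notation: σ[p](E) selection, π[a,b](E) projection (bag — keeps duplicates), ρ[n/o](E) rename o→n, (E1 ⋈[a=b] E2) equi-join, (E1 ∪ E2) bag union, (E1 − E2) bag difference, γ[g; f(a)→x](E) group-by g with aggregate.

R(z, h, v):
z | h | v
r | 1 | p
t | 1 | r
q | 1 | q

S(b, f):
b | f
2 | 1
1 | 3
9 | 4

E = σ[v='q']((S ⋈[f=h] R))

σ filters on v, owned by the right side.
E' = (S ⋈[f=h] σ[v='q'](R))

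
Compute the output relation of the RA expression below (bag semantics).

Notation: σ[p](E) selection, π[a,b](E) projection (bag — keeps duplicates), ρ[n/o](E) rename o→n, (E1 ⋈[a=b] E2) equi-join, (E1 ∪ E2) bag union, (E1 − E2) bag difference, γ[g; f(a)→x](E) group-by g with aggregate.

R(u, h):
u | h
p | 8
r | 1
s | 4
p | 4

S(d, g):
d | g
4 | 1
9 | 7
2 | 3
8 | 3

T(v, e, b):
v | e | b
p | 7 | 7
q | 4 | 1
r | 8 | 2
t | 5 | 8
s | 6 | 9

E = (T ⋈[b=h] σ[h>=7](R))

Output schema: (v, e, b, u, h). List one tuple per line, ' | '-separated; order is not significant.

Per-node cardinality:
  T → 5
  R → 4
  σ[h>=7](R) → 1
  (T ⋈[b=h] σ[h>=7](R)) → 1

== RESULT ==
v | e | b | u | h
t | 5 | 8 | p | 8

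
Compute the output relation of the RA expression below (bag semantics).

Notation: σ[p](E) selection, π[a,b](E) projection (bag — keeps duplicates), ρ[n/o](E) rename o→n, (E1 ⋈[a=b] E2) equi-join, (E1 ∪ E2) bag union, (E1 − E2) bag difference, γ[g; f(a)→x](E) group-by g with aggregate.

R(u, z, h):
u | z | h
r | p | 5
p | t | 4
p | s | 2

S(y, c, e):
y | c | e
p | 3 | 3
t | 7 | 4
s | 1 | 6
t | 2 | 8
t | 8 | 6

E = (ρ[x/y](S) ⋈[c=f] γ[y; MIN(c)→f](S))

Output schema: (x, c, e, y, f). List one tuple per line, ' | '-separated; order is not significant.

Subexpression sizes:
  S → 5
  ρ[x/y](S) → 5
  S → 5
  γ[y; MIN(c)→f](S) → 3
  (ρ[x/y](S) ⋈[c=f] γ[y; MIN(c)→f](S)) → 3

== RESULT ==
x | c | e | y | f
p | 3 | 3 | p | 3
s | 1 | 6 | s | 1
t | 2 | 8 | t | 2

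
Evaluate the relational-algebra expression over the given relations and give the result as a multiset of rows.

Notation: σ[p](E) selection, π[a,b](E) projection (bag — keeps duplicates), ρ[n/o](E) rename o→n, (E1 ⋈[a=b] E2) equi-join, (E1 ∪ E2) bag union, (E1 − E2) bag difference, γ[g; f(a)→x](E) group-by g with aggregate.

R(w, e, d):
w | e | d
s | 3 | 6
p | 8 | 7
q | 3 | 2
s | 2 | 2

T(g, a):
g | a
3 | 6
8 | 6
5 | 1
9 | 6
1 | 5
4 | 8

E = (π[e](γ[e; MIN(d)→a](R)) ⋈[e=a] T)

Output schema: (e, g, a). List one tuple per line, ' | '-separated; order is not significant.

Stepwise |·|:
  R → 4
  γ[e; MIN(d)→a](R) → 3
  π[e](γ[e; MIN(d)→a](R)) → 3
  T → 6
  (π[e](γ[e; MIN(d)→a](R)) ⋈[e=a] T) → 1

== RESULT ==
e | g | a
8 | 4 | 8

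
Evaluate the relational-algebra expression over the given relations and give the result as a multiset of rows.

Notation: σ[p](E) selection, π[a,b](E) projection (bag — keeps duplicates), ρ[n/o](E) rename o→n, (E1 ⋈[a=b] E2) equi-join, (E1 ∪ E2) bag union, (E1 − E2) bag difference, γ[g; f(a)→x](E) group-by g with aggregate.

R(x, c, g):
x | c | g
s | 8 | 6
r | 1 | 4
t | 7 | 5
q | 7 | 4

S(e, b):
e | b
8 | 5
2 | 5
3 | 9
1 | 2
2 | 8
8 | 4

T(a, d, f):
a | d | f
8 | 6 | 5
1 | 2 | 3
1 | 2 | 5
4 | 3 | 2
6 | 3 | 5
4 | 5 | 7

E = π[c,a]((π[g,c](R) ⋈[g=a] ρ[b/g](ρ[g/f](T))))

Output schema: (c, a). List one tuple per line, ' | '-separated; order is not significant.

Row counts bottom-up:
  R → 4
  π[g,c](R) → 4
  T → 6
  ρ[g/f](T) → 6
  ρ[b/g](ρ[g/f](T)) → 6
  (π[g,c](R) ⋈[g=a] ρ[b/g](ρ[g/f](T))) → 5
  π[c,a]((π[g,c](R) ⋈[g=a] ρ[b/g](ρ[g/f](T)))) → 5

== RESULT ==
c | a
1 | 4
1 | 4
7 | 4
7 | 4
8 | 6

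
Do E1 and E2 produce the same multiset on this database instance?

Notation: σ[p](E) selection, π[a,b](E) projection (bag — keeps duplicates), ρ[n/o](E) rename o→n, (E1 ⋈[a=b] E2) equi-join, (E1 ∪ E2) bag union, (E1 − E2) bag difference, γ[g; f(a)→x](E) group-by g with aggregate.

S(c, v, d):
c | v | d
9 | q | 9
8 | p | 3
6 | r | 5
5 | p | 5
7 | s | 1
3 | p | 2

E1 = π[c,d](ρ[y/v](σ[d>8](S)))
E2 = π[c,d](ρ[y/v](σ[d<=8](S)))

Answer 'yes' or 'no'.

E1 subexpression sizes:
  S → 6
  σ[d>8](S) → 1
  ρ[y/v](σ[d>8](S)) → 1
  π[c,d](ρ[y/v](σ[d>8](S))) → 1
E2 subexpression sizes:
  S → 6
  σ[d<=8](S) → 5
  ρ[y/v](σ[d<=8](S)) → 5
  π[c,d](ρ[y/v](σ[d<=8](S))) → 5

E1 result:
c | d
9 | 9
E2 result:
c | d
3 | 2
5 | 5
6 | 5
7 | 1
8 | 3
Witness: (8, 3) appears 0× in E1 but 1× in E2.

no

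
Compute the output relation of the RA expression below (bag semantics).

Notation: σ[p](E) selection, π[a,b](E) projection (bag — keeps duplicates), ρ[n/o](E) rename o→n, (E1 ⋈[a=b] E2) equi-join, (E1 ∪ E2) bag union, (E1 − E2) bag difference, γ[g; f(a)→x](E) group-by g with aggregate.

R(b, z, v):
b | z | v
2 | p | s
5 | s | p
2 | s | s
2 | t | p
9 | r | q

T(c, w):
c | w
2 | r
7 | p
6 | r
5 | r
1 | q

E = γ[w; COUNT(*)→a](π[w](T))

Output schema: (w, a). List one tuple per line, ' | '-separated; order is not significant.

Row counts bottom-up:
  T → 5
  π[w](T) → 5
  γ[w; COUNT(*)→a](π[w](T)) → 3

== RESULT ==
w | a
p | 1
q | 1
r | 3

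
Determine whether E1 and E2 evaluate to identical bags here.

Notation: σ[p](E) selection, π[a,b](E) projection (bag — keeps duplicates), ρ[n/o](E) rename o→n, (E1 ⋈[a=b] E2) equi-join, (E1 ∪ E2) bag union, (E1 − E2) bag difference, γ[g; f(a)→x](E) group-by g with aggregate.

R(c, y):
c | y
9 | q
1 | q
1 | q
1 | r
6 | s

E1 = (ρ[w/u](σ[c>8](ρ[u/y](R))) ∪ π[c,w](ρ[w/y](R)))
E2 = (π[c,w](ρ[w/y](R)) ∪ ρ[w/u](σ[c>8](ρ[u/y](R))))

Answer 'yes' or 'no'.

E1 stepwise |·|:
  R → 5
  ρ[u/y](R) → 5
  σ[c>8](ρ[u/y](R)) → 1
  ρ[w/u](σ[c>8](ρ[u/y](R))) → 1
  R → 5
  ρ[w/y](R) → 5
  π[c,w](ρ[w/y](R)) → 5
  (ρ[w/u](σ[c>8](ρ[u/y](R))) ∪ π[c,w](ρ[w/y](R))) → 6
E2 stepwise |·|:
  R → 5
  ρ[w/y](R) → 5
  π[c,w](ρ[w/y](R)) → 5
  R → 5
  ρ[u/y](R) → 5
  σ[c>8](ρ[u/y](R)) → 1
  ρ[w/u](σ[c>8](ρ[u/y](R))) → 1
  (π[c,w](ρ[w/y](R)) ∪ ρ[w/u](σ[c>8](ρ[u/y](R)))) → 6

E1 and E2 produce the same multiset:
c | w
1 | q
1 | q
1 | r
6 | s
9 | q
9 | q

yes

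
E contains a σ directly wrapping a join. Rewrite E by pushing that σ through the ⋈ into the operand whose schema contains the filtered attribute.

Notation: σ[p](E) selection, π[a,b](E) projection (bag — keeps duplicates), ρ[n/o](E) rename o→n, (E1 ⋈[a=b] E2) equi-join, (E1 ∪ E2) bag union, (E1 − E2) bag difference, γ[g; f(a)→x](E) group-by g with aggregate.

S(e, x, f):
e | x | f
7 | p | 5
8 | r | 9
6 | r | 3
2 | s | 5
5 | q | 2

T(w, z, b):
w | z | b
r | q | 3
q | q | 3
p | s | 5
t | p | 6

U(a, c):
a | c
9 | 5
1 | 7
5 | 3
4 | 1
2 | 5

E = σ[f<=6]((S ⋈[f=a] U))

σ filters on f, owned by the left side.
E' = (σ[f<=6](S) ⋈[f=a] U)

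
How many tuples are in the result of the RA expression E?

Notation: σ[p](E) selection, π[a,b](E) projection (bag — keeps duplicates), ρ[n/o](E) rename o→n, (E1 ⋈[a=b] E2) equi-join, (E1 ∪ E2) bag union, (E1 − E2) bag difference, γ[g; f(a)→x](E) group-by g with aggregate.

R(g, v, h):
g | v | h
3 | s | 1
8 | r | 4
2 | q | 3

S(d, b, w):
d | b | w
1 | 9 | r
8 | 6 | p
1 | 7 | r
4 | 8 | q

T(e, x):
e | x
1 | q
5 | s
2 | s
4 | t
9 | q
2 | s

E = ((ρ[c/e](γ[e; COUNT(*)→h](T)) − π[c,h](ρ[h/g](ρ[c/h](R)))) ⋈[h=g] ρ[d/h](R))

Stepwise |·|:
  T → 6
  γ[e; COUNT(*)→h](T) → 5
  ρ[c/e](γ[e; COUNT(*)→h](T)) → 5
  R → 3
  ρ[c/h](R) → 3
  ρ[h/g](ρ[c/h](R)) → 3
  π[c,h](ρ[h/g](ρ[c/h](R))) → 3
  (ρ[c/e](γ[e; COUNT(*)→h](T)) − π[c,h](ρ[h/g](ρ[c/h](R)))) → 5
  R → 3
  ρ[d/h](R) → 3
  ((ρ[c/e](γ[e; COUNT(*)→h](T)) − π[c,h](ρ[h/g](ρ[c/h](R)))) ⋈[h=g] ρ[d/h](R)) → 1

|E| = 1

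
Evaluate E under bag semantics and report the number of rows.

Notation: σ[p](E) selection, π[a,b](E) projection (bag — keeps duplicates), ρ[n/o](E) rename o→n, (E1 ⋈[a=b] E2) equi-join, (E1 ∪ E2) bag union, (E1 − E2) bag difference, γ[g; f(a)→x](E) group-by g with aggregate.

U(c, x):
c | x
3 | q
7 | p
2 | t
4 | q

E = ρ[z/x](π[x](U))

Per-node cardinality:
  U → 4
  π[x](U) → 4
  ρ[z/x](π[x](U)) → 4

|E| = 4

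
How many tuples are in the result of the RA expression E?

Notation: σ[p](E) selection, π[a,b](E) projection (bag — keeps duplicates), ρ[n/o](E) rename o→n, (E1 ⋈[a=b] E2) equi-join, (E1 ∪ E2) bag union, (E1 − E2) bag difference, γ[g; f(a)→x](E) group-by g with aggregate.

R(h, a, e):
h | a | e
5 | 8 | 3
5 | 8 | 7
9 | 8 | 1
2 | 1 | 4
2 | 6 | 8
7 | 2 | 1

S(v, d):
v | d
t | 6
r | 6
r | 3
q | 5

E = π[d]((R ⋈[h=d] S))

Subexpression sizes:
  R → 6
  S → 4
  (R ⋈[h=d] S) → 2
  π[d]((R ⋈[h=d] S)) → 2

|E| = 2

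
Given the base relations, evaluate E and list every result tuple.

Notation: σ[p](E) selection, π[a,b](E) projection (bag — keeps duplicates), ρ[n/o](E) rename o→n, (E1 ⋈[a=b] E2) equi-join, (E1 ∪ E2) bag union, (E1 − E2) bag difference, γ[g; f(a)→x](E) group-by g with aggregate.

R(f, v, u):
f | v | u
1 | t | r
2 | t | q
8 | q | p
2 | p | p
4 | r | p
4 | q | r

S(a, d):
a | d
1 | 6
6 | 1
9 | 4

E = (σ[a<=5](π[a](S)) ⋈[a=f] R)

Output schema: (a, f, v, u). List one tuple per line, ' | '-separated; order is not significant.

Row counts bottom-up:
  S → 3
  π[a](S) → 3
  σ[a<=5](π[a](S)) → 1
  R → 6
  (σ[a<=5](π[a](S)) ⋈[a=f] R) → 1

== RESULT ==
a | f | v | u
1 | 1 | t | r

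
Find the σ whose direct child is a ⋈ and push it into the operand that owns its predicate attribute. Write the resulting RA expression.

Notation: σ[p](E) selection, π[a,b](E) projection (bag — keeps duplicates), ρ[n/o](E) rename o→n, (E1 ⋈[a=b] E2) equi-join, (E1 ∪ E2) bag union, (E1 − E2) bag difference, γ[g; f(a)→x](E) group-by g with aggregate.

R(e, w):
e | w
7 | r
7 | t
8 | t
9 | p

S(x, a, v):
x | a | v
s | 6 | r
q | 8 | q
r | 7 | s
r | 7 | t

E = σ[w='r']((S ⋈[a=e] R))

σ filters on w, owned by the right side.
E' = (S ⋈[a=e] σ[w='r'](R))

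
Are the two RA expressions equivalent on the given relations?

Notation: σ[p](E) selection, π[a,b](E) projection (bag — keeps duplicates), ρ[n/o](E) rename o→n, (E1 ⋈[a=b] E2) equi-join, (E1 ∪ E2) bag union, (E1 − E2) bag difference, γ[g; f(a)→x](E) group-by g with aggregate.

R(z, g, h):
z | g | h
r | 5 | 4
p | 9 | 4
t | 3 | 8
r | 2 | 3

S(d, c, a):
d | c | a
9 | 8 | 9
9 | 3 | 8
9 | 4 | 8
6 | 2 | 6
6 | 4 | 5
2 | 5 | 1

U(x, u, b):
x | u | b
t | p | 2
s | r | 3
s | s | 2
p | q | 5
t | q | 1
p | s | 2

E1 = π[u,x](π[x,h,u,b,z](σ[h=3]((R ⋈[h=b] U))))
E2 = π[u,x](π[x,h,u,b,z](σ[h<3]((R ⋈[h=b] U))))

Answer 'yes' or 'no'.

E1 per-node cardinality:
  R → 4
  U → 6
  (R ⋈[h=b] U) → 1
  σ[h=3]((R ⋈[h=b] U)) → 1
  π[x,h,u,b,z](σ[h=3]((R ⋈[h=b] U))) → 1
  π[u,x](π[x,h,u,b,z](σ[h=3]((R ⋈[h=b] U)))) → 1
E2 per-node cardinality:
  R → 4
  U → 6
  (R ⋈[h=b] U) → 1
  σ[h<3]((R ⋈[h=b] U)) → 0
  π[x,h,u,b,z](σ[h<3]((R ⋈[h=b] U))) → 0
  π[u,x](π[x,h,u,b,z](σ[h<3]((R ⋈[h=b] U)))) → 0

E1 result:
u | x
r | s
E2 result:
u | x
(0 rows)
Witness: ('r', 's') appears 1× in E1 but 0× in E2.

no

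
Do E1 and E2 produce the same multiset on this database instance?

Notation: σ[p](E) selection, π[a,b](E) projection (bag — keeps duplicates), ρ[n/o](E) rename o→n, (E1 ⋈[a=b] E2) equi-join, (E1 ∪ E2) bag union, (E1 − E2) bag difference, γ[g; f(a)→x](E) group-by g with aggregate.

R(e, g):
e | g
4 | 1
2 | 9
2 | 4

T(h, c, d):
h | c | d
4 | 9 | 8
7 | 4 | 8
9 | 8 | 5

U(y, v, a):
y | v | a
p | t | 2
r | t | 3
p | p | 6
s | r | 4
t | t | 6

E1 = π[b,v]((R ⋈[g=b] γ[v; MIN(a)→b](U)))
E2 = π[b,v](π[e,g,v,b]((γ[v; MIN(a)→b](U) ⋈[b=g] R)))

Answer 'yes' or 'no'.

E1 stepwise |·|:
  R → 3
  U → 5
  γ[v; MIN(a)→b](U) → 3
  (R ⋈[g=b] γ[v; MIN(a)→b](U)) → 1
  π[b,v]((R ⋈[g=b] γ[v; MIN(a)→b](U))) → 1
E2 stepwise |·|:
  U → 5
  γ[v; MIN(a)→b](U) → 3
  R → 3
  (γ[v; MIN(a)→b](U) ⋈[b=g] R) → 1
  π[e,g,v,b]((γ[v; MIN(a)→b](U) ⋈[b=g] R)) → 1
  π[b,v](π[e,g,v,b]((γ[v; MIN(a)→b](U) ⋈[b=g] R))) → 1

E1 and E2 produce the same multiset:
b | v
4 | r

yes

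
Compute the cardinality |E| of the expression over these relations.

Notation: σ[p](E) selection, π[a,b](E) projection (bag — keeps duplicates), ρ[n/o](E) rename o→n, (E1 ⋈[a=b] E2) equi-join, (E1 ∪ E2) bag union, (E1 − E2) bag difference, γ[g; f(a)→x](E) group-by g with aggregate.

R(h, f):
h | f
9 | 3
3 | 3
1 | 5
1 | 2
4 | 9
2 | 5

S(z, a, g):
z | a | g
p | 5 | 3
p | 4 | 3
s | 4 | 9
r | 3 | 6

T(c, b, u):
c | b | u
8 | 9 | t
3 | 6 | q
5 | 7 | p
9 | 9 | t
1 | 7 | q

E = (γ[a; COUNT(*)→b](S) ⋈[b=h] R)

Stepwise |·|:
  S → 4
  γ[a; COUNT(*)→b](S) → 3
  R → 6
  (γ[a; COUNT(*)→b](S) ⋈[b=h] R) → 5

|E| = 5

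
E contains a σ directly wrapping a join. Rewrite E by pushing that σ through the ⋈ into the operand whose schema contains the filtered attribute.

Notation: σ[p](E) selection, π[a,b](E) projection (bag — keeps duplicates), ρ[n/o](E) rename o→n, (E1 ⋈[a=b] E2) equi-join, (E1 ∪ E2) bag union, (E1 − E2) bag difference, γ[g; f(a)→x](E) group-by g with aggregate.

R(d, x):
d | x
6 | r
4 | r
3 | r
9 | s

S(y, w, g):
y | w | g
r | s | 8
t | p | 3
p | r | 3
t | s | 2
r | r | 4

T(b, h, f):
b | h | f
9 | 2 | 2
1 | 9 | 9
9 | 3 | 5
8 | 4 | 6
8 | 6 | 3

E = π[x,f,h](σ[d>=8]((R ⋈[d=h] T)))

σ filters on d, owned by the left side.
E' = π[x,f,h]((σ[d>=8](R) ⋈[d=h] T))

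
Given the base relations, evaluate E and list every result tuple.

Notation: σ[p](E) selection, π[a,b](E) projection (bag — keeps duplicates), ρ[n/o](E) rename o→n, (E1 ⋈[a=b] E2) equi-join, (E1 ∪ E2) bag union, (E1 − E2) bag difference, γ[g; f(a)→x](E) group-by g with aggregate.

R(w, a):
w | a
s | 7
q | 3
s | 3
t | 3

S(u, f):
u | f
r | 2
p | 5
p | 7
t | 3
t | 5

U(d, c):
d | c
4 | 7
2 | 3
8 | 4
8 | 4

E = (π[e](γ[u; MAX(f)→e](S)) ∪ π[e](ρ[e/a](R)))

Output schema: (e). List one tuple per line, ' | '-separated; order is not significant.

Row counts bottom-up:
  S → 5
  γ[u; MAX(f)→e](S) → 3
  π[e](γ[u; MAX(f)→e](S)) → 3
  R → 4
  ρ[e/a](R) → 4
  π[e](ρ[e/a](R)) → 4
  (π[e](γ[u; MAX(f)→e](S)) ∪ π[e](ρ[e/a](R))) → 7

== RESULT ==
e
2
3
3
3
5
7
7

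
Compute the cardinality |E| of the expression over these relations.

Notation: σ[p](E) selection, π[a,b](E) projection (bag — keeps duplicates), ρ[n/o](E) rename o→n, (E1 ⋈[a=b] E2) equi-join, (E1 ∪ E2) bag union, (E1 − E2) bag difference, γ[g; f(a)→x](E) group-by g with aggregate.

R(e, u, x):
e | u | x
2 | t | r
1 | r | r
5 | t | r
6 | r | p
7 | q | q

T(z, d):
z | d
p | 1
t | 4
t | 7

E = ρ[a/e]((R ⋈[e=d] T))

Per-node cardinality:
  R → 5
  T → 3
  (R ⋈[e=d] T) → 2
  ρ[a/e]((R ⋈[e=d] T)) → 2

|E| = 2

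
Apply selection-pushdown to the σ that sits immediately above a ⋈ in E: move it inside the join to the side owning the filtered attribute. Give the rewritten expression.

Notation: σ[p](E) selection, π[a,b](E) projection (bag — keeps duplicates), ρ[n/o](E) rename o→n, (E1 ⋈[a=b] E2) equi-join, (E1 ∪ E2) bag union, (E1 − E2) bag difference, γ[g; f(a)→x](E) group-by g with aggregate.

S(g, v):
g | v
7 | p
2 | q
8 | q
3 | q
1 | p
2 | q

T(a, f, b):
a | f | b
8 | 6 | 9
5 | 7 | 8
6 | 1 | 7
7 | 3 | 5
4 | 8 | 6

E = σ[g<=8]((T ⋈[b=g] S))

σ filters on g, owned by the right side.
E' = (T ⋈[b=g] σ[g<=8](S))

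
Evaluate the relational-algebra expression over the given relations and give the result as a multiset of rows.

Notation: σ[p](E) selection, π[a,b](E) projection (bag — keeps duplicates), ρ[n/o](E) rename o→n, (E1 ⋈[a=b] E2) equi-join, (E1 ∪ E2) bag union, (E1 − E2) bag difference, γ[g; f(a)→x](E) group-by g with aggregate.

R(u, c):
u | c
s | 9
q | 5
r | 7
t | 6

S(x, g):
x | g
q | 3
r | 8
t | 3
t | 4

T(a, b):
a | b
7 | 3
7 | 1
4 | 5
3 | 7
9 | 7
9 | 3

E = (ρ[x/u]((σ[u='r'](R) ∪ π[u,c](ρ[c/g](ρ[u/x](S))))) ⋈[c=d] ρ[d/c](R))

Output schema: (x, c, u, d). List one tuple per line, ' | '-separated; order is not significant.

Stepwise |·|:
  R → 4
  σ[u='r'](R) → 1
  S → 4
  ρ[u/x](S) → 4
  ρ[c/g](ρ[u/x](S)) → 4
  π[u,c](ρ[c/g](ρ[u/x](S))) → 4
  (σ[u='r'](R) ∪ π[u,c](ρ[c/g](ρ[u/x](S)))) → 5
  ρ[x/u]((σ[u='r'](R) ∪ π[u,c](ρ[c/g](ρ[u/x](S))))) → 5
  R → 4
  ρ[d/c](R) → 4
  (ρ[x/u]((σ[u='r'](R) ∪ π[u,c](ρ[c/g](ρ[u/x](S))))) ⋈[c=d] ρ[d/c](R)) → 1

== RESULT ==
x | c | u | d
r | 7 | r | 7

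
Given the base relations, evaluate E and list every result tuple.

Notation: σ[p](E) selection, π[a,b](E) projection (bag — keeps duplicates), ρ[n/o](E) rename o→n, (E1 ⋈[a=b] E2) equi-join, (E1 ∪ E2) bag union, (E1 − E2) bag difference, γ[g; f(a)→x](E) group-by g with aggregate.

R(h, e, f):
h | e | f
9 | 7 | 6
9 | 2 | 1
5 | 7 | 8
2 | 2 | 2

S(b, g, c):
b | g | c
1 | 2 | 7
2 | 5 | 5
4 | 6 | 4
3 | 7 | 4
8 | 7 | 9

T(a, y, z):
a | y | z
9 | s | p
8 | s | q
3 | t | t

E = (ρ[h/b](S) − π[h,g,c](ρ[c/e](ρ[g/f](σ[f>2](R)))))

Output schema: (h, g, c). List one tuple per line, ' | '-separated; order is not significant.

Stepwise |·|:
  S → 5
  ρ[h/b](S) → 5
  R → 4
  σ[f>2](R) → 2
  ρ[g/f](σ[f>2](R)) → 2
  ρ[c/e](ρ[g/f](σ[f>2](R))) → 2
  π[h,g,c](ρ[c/e](ρ[g/f](σ[f>2](R)))) → 2
  (ρ[h/b](S) − π[h,g,c](ρ[c/e](ρ[g/f](σ[f>2](R))))) → 5

== RESULT ==
h | g | c
1 | 2 | 7
2 | 5 | 5
3 | 7 | 4
4 | 6 | 4
8 | 7 | 9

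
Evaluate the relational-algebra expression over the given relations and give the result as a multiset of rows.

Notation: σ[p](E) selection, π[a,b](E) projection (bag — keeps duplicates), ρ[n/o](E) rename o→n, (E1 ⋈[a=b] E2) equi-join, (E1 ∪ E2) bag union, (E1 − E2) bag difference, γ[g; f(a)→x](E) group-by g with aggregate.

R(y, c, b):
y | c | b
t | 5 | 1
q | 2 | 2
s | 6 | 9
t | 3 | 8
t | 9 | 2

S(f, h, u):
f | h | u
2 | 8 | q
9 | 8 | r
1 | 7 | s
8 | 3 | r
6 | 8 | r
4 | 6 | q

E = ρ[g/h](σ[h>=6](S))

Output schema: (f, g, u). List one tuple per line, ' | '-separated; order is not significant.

Row counts bottom-up:
  S → 6
  σ[h>=6](S) → 5
  ρ[g/h](σ[h>=6](S)) → 5

== RESULT ==
f | g | u
1 | 7 | s
2 | 8 | q
4 | 6 | q
6 | 8 | r
9 | 8 | r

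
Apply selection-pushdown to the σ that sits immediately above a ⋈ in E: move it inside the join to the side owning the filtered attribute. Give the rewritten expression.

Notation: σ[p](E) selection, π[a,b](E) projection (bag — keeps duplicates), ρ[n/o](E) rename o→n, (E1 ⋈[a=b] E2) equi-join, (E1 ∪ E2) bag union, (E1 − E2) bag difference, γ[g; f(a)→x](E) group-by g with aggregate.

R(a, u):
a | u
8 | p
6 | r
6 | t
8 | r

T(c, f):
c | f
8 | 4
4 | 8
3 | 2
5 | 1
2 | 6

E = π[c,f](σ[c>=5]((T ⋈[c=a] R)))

σ filters on c, owned by the left side.
E' = π[c,f]((σ[c>=5](T) ⋈[c=a] R))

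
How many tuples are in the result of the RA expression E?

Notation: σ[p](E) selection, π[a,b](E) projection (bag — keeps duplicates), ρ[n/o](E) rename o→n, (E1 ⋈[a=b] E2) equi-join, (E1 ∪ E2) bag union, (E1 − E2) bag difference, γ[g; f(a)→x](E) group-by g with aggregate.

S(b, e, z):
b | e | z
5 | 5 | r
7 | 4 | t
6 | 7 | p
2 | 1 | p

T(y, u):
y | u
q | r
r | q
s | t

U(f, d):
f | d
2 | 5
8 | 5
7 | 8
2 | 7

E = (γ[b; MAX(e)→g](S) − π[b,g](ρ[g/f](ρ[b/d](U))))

Per-node cardinality:
  S → 4
  γ[b; MAX(e)→g](S) → 4
  U → 4
  ρ[b/d](U) → 4
  ρ[g/f](ρ[b/d](U)) → 4
  π[b,g](ρ[g/f](ρ[b/d](U))) → 4
  (γ[b; MAX(e)→g](S) − π[b,g](ρ[g/f](ρ[b/d](U)))) → 4

|E| = 4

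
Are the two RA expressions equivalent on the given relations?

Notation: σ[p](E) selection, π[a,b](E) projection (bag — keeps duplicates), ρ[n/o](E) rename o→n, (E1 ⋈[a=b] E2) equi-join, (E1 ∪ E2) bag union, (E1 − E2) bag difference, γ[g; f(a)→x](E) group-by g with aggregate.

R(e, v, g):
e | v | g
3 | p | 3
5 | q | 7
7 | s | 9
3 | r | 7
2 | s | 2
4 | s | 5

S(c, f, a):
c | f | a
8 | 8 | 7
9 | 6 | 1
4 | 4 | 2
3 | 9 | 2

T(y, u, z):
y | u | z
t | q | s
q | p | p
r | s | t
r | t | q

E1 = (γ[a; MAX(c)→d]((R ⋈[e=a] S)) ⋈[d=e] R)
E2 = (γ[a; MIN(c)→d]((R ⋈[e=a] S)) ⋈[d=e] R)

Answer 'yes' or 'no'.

E1 subexpression sizes:
  R → 6
  S → 4
  (R ⋈[e=a] S) → 3
  γ[a; MAX(c)→d]((R ⋈[e=a] S)) → 2
  R → 6
  (γ[a; MAX(c)→d]((R ⋈[e=a] S)) ⋈[d=e] R) → 1
E2 subexpression sizes:
  R → 6
  S → 4
  (R ⋈[e=a] S) → 3
  γ[a; MIN(c)→d]((R ⋈[e=a] S)) → 2
  R → 6
  (γ[a; MIN(c)→d]((R ⋈[e=a] S)) ⋈[d=e] R) → 2

E1 result:
a | d | e | v | g
2 | 4 | 4 | s | 5
E2 result:
a | d | e | v | g
2 | 3 | 3 | p | 3
2 | 3 | 3 | r | 7
Witness: (2, 3, 3, 'r', 7) appears 0× in E1 but 1× in E2.

no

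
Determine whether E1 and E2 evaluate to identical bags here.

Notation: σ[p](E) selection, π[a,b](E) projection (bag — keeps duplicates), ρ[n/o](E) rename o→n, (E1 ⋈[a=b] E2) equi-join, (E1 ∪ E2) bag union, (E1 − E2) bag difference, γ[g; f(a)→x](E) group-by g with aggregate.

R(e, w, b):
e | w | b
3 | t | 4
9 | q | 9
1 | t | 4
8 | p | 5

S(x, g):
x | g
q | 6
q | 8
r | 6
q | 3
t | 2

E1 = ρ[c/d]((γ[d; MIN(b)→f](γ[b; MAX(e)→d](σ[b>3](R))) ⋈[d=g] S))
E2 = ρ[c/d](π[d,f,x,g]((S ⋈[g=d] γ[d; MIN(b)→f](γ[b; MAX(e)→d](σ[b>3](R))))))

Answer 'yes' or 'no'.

E1 subexpression sizes:
  R → 4
  σ[b>3](R) → 4
  γ[b; MAX(e)→d](σ[b>3](R)) → 3
  γ[d; MIN(b)→f](γ[b; MAX(e)→d](σ[b>3](R))) → 3
  S → 5
  (γ[d; MIN(b)→f](γ[b; MAX(e)→d](σ[b>3](R))) ⋈[d=g] S) → 2
  ρ[c/d]((γ[d; MIN(b)→f](γ[b; MAX(e)→d](σ[b>3](R))) ⋈[d=g] S)) → 2
E2 subexpression sizes:
  S → 5
  R → 4
  σ[b>3](R) → 4
  γ[b; MAX(e)→d](σ[b>3](R)) → 3
  γ[d; MIN(b)→f](γ[b; MAX(e)→d](σ[b>3](R))) → 3
  (S ⋈[g=d] γ[d; MIN(b)→f](γ[b; MAX(e)→d](σ[b>3](R)))) → 2
  π[d,f,x,g]((S ⋈[g=d] γ[d; MIN(b)→f](γ[b; MAX(e)→d](σ[b>3](R))))) → 2
  ρ[c/d](π[d,f,x,g]((S ⋈[g=d] γ[d; MIN(b)→f](γ[b; MAX(e)→d](σ[b>3](R)))))) → 2

E1 and E2 produce the same multiset:
c | f | x | g
3 | 4 | q | 3
8 | 5 | q | 8

yes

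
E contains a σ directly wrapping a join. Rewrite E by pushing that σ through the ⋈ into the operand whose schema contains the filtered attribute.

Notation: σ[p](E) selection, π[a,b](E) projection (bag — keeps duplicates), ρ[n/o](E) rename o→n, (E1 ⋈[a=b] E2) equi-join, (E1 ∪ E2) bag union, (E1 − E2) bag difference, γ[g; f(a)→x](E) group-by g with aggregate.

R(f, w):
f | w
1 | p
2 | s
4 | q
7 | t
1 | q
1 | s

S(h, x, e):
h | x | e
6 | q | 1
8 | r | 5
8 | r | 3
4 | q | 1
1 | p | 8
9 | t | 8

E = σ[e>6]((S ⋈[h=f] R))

σ filters on e, owned by the left side.
E' = (σ[e>6](S) ⋈[h=f] R)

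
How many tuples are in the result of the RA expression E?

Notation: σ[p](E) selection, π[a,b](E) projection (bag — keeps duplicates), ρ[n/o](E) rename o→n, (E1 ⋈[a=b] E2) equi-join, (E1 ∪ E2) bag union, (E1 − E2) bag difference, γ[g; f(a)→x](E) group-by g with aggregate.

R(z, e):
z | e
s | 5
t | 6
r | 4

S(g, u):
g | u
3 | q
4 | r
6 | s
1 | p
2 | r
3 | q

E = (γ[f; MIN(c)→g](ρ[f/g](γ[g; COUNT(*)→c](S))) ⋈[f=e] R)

Subexpression sizes:
  S → 6
  γ[g; COUNT(*)→c](S) → 5
  ρ[f/g](γ[g; COUNT(*)→c](S)) → 5
  γ[f; MIN(c)→g](ρ[f/g](γ[g; COUNT(*)→c](S))) → 5
  R → 3
  (γ[f; MIN(c)→g](ρ[f/g](γ[g; COUNT(*)→c](S))) ⋈[f=e] R) → 2

|E| = 2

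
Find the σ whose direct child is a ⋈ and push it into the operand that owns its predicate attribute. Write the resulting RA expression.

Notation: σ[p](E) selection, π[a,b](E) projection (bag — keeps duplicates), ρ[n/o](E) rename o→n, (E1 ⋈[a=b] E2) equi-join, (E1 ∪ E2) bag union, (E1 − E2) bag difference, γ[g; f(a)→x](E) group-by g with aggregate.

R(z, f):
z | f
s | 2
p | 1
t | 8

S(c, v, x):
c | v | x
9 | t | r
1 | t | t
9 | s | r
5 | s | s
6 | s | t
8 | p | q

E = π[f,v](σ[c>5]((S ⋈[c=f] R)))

σ filters on c, owned by the left side.
E' = π[f,v]((σ[c>5](S) ⋈[c=f] R))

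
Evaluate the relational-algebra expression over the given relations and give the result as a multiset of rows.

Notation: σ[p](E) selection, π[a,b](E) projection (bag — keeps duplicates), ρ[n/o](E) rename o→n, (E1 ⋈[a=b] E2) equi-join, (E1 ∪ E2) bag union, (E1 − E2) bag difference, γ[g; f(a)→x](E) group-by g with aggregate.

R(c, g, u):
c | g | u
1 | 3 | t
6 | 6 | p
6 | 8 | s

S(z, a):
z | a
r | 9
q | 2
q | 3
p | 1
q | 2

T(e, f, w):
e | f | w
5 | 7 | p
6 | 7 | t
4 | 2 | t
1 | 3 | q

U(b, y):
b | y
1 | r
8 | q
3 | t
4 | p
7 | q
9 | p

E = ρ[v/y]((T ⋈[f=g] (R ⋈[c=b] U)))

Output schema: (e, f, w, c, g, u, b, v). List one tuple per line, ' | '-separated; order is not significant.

Stepwise |·|:
  T → 4
  R → 3
  U → 6
  (R ⋈[c=b] U) → 1
  (T ⋈[f=g] (R ⋈[c=b] U)) → 1
  ρ[v/y]((T ⋈[f=g] (R ⋈[c=b] U))) → 1

== RESULT ==
e | f | w | c | g | u | b | v
1 | 3 | q | 1 | 3 | t | 1 | r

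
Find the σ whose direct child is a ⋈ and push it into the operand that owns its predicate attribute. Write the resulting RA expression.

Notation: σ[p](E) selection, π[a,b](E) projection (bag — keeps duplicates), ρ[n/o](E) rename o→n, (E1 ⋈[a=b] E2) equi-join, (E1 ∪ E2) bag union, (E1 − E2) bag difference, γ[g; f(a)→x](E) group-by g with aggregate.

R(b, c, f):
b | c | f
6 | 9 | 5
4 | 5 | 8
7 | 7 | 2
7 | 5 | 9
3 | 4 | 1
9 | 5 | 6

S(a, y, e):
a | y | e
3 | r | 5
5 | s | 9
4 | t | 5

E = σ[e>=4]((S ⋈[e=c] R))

σ filters on e, owned by the left side.
E' = (σ[e>=4](S) ⋈[e=c] R)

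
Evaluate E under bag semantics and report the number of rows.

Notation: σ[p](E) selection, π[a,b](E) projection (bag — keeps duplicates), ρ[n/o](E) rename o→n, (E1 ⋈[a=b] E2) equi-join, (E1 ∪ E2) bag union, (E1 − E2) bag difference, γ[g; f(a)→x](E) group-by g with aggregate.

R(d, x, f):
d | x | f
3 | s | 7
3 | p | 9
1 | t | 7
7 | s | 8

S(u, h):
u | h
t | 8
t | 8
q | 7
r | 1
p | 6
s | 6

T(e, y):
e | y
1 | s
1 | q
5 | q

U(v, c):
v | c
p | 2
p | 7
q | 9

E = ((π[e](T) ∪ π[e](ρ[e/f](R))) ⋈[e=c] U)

Subexpression sizes:
  T → 3
  π[e](T) → 3
  R → 4
  ρ[e/f](R) → 4
  π[e](ρ[e/f](R)) → 4
  (π[e](T) ∪ π[e](ρ[e/f](R))) → 7
  U → 3
  ((π[e](T) ∪ π[e](ρ[e/f](R))) ⋈[e=c] U) → 3

|E| = 3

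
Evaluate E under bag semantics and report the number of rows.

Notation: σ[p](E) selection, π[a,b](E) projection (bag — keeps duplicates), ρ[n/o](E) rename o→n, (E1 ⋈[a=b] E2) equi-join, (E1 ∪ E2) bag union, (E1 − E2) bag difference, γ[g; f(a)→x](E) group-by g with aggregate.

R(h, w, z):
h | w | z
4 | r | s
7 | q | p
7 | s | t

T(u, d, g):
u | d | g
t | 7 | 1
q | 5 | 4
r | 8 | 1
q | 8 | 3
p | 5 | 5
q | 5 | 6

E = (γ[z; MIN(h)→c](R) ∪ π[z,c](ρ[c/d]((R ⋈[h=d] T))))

Per-node cardinality:
  R → 3
  γ[z; MIN(h)→c](R) → 3
  R → 3
  T → 6
  (R ⋈[h=d] T) → 2
  ρ[c/d]((R ⋈[h=d] T)) → 2
  π[z,c](ρ[c/d]((R ⋈[h=d] T))) → 2
  (γ[z; MIN(h)→c](R) ∪ π[z,c](ρ[c/d]((R ⋈[h=d] T)))) → 5

|E| = 5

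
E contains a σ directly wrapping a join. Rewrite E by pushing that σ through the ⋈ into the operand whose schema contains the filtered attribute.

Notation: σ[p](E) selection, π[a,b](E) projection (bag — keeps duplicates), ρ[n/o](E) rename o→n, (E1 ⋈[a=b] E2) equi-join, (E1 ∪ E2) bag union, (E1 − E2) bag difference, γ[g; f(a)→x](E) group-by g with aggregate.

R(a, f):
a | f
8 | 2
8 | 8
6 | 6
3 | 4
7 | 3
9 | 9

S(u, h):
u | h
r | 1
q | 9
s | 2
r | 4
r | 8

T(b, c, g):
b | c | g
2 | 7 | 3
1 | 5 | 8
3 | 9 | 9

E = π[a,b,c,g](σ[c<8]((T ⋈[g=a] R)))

σ filters on c, owned by the left side.
E' = π[a,b,c,g]((σ[c<8](T) ⋈[g=a] R))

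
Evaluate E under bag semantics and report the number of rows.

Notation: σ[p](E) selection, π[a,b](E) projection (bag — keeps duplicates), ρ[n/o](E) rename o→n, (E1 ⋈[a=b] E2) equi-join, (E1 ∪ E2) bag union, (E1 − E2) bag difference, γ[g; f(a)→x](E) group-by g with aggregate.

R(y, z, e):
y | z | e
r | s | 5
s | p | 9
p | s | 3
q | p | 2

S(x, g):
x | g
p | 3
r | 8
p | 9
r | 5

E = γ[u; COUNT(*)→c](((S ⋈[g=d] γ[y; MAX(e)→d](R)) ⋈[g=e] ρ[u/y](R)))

Per-node cardinality:
  S → 4
  R → 4
  γ[y; MAX(e)→d](R) → 4
  (S ⋈[g=d] γ[y; MAX(e)→d](R)) → 3
  R → 4
  ρ[u/y](R) → 4
  ((S ⋈[g=d] γ[y; MAX(e)→d](R)) ⋈[g=e] ρ[u/y](R)) → 3
  γ[u; COUNT(*)→c](((S ⋈[g=d] γ[y; MAX(e)→d](R)) ⋈[g=e] ρ[u/y](R))) → 3

|E| = 3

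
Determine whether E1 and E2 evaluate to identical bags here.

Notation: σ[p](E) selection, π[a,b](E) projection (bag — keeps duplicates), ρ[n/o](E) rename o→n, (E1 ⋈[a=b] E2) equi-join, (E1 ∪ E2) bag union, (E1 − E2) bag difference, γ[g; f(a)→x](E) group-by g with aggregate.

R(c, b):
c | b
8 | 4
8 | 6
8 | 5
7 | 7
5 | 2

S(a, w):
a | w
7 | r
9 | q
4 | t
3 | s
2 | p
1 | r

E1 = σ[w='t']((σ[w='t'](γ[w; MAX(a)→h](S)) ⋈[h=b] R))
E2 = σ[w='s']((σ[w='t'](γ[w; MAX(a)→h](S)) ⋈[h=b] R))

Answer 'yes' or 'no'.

E1 per-node cardinality:
  S → 6
  γ[w; MAX(a)→h](S) → 5
  σ[w='t'](γ[w; MAX(a)→h](S)) → 1
  R → 5
  (σ[w='t'](γ[w; MAX(a)→h](S)) ⋈[h=b] R) → 1
  σ[w='t']((σ[w='t'](γ[w; MAX(a)→h](S)) ⋈[h=b] R)) → 1
E2 per-node cardinality:
  S → 6
  γ[w; MAX(a)→h](S) → 5
  σ[w='t'](γ[w; MAX(a)→h](S)) → 1
  R → 5
  (σ[w='t'](γ[w; MAX(a)→h](S)) ⋈[h=b] R) → 1
  σ[w='s']((σ[w='t'](γ[w; MAX(a)→h](S)) ⋈[h=b] R)) → 0

E1 result:
w | h | c | b
t | 4 | 8 | 4
E2 result:
w | h | c | b
(0 rows)
Witness: ('t', 4, 8, 4) appears 1× in E1 but 0× in E2.

no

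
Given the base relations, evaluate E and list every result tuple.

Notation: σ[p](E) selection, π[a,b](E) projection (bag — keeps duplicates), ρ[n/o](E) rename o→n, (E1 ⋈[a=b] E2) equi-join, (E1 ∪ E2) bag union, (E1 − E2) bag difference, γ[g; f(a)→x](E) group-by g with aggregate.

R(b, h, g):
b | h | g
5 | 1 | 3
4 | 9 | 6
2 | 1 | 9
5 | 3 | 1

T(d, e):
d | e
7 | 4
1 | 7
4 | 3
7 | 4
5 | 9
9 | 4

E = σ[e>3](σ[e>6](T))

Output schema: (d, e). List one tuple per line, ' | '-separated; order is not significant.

Stepwise |·|:
  T → 6
  σ[e>6](T) → 2
  σ[e>3](σ[e>6](T)) → 2

== RESULT ==
d | e
1 | 7
5 | 9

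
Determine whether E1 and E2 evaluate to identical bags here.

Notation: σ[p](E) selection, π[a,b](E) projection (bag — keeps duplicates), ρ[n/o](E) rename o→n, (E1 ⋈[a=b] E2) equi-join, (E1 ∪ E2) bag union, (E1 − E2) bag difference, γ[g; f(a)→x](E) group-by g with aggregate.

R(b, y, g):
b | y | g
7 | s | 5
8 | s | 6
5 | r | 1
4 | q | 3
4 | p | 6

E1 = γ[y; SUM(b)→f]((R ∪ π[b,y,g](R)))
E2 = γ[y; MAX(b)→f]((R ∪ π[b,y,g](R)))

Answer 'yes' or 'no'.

E1 subexpression sizes:
  R → 5
  R → 5
  π[b,y,g](R) → 5
  (R ∪ π[b,y,g](R)) → 10
  γ[y; SUM(b)→f]((R ∪ π[b,y,g](R))) → 4
E2 subexpression sizes:
  R → 5
  R → 5
  π[b,y,g](R) → 5
  (R ∪ π[b,y,g](R)) → 10
  γ[y; MAX(b)→f]((R ∪ π[b,y,g](R))) → 4

E1 result:
y | f
p | 8
q | 8
r | 10
s | 30
E2 result:
y | f
p | 4
q | 4
r | 5
s | 8
Witness: ('q', 8) appears 1× in E1 but 0× in E2.

no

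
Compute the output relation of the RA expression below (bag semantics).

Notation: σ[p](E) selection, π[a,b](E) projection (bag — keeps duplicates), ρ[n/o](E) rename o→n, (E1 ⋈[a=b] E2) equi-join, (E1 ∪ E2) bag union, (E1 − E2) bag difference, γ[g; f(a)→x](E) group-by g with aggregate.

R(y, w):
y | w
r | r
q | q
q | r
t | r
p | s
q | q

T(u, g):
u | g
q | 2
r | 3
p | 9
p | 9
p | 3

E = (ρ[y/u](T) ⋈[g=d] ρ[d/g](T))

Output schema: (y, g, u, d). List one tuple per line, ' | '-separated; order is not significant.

Stepwise |·|:
  T → 5
  ρ[y/u](T) → 5
  T → 5
  ρ[d/g](T) → 5
  (ρ[y/u](T) ⋈[g=d] ρ[d/g](T)) → 9

== RESULT ==
y | g | u | d
p | 3 | p | 3
p | 3 | r | 3
p | 9 | p | 9
p | 9 | p | 9
p | 9 | p | 9
p | 9 | p | 9
q | 2 | q | 2
r | 3 | p | 3
r | 3 | r | 3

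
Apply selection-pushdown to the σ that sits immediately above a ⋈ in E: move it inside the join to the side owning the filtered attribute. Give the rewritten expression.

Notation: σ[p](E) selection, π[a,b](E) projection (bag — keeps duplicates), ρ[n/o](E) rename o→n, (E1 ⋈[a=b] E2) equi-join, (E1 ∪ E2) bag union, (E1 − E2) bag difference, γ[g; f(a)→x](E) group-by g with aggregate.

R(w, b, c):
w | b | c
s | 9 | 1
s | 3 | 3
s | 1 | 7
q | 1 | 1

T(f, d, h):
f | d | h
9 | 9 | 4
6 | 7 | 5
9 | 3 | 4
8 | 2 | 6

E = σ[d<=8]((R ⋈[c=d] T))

σ filters on d, owned by the right side.
E' = (R ⋈[c=d] σ[d<=8](T))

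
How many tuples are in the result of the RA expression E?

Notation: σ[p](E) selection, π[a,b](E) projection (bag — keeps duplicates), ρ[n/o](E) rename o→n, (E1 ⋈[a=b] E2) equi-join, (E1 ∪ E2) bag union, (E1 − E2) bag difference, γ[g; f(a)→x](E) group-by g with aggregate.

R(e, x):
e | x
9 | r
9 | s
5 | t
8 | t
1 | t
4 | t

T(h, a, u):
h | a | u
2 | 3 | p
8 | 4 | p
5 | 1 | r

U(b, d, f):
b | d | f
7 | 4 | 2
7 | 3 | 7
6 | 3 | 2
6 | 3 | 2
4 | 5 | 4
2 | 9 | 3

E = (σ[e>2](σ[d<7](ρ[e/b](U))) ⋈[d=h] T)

Per-node cardinality:
  U → 6
  ρ[e/b](U) → 6
  σ[d<7](ρ[e/b](U)) → 5
  σ[e>2](σ[d<7](ρ[e/b](U))) → 5
  T → 3
  (σ[e>2](σ[d<7](ρ[e/b](U))) ⋈[d=h] T) → 1

|E| = 1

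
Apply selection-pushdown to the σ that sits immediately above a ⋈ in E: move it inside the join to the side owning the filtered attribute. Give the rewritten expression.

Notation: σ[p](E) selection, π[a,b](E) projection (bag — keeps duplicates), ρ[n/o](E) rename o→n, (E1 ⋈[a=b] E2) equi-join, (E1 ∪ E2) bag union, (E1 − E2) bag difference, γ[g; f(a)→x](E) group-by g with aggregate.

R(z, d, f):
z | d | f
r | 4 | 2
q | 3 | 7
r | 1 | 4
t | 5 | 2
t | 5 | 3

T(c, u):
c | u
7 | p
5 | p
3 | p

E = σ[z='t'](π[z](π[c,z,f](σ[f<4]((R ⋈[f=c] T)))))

σ filters on f, owned by the left side.
E' = σ[z='t'](π[z](π[c,z,f]((σ[f<4](R) ⋈[f=c] T))))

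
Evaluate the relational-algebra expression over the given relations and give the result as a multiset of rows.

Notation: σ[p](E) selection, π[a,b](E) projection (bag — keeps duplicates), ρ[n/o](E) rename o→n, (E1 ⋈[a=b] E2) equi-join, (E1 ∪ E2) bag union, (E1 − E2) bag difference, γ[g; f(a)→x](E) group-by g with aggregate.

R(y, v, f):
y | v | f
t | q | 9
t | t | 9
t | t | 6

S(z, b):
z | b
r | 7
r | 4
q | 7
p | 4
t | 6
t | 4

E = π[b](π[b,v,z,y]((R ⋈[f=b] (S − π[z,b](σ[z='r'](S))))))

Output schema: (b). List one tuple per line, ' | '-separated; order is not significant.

Stepwise |·|:
  R → 3
  S → 6
  S → 6
  σ[z='r'](S) → 2
  π[z,b](σ[z='r'](S)) → 2
  (S − π[z,b](σ[z='r'](S))) → 4
  (R ⋈[f=b] (S − π[z,b](σ[z='r'](S)))) → 1
  π[b,v,z,y]((R ⋈[f=b] (S − π[z,b](σ[z='r'](S))))) → 1
  π[b](π[b,v,z,y]((R ⋈[f=b] (S − π[z,b](σ[z='r'](S)))))) → 1

== RESULT ==
b
6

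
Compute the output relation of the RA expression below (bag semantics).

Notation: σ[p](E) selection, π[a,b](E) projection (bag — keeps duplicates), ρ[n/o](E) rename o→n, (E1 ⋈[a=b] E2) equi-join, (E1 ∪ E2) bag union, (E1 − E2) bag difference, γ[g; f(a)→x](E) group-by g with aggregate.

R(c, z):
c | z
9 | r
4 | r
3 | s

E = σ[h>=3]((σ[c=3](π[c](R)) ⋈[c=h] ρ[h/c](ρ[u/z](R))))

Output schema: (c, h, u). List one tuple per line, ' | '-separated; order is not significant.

Per-node cardinality:
  R → 3
  π[c](R) → 3
  σ[c=3](π[c](R)) → 1
  R → 3
  ρ[u/z](R) → 3
  ρ[h/c](ρ[u/z](R)) → 3
  (σ[c=3](π[c](R)) ⋈[c=h] ρ[h/c](ρ[u/z](R))) → 1
  σ[h>=3]((σ[c=3](π[c](R)) ⋈[c=h] ρ[h/c](ρ[u/z](R)))) → 1

== RESULT ==
c | h | u
3 | 3 | s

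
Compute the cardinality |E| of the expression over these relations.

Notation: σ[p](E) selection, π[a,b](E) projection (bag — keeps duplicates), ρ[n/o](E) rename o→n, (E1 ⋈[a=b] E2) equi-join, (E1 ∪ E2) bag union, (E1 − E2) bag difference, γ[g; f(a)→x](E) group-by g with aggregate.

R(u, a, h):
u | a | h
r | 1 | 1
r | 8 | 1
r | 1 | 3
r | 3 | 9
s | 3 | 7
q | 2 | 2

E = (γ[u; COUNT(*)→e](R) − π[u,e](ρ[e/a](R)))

Row counts bottom-up:
  R → 6
  γ[u; COUNT(*)→e](R) → 3
  R → 6
  ρ[e/a](R) → 6
  π[u,e](ρ[e/a](R)) → 6
  (γ[u; COUNT(*)→e](R) − π[u,e](ρ[e/a](R))) → 3

|E| = 3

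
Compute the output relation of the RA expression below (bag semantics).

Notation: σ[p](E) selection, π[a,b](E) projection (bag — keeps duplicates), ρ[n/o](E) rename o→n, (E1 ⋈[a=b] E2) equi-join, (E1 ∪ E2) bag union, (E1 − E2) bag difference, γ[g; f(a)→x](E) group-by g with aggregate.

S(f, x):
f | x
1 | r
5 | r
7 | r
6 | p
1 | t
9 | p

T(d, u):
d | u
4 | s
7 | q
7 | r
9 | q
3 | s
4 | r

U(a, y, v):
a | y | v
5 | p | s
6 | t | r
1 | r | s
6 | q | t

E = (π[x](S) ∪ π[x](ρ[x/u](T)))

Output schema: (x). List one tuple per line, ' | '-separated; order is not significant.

Subexpression sizes:
  S → 6
  π[x](S) → 6
  T → 6
  ρ[x/u](T) → 6
  π[x](ρ[x/u](T)) → 6
  (π[x](S) ∪ π[x](ρ[x/u](T))) → 12

== RESULT ==
x
p
p
q
q
r
r
r
r
r
s
s
t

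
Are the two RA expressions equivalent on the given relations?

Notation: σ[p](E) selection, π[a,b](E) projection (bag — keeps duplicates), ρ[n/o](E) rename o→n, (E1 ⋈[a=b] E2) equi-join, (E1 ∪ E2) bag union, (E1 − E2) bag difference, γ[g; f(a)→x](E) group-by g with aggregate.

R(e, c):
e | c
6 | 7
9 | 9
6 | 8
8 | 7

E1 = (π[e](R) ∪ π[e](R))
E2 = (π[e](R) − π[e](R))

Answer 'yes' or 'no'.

E1 stepwise |·|:
  R → 4
  π[e](R) → 4
  R → 4
  π[e](R) → 4
  (π[e](R) ∪ π[e](R)) → 8
E2 stepwise |·|:
  R → 4
  π[e](R) → 4
  R → 4
  π[e](R) → 4
  (π[e](R) − π[e](R)) → 0

E1 result:
e
6
6
6
6
8
8
9
9
E2 result:
e
(0 rows)
Witness: (6,) appears 4× in E1 but 0× in E2.

no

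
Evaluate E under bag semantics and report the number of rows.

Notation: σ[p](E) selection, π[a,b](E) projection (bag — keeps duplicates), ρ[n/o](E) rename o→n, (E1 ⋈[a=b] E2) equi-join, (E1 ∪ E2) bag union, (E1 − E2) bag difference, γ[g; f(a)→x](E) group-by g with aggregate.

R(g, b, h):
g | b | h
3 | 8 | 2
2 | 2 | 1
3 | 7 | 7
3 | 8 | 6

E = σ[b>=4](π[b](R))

Row counts bottom-up:
  R → 4
  π[b](R) → 4
  σ[b>=4](π[b](R)) → 3

|E| = 3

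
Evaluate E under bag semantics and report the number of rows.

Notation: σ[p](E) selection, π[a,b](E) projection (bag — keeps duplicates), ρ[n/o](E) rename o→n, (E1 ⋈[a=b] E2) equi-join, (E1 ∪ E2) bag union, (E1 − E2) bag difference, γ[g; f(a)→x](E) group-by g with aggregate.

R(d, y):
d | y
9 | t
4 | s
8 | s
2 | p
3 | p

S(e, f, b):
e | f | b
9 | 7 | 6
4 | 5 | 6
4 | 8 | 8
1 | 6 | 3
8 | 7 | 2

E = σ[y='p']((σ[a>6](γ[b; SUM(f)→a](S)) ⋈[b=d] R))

Stepwise |·|:
  S → 5
  γ[b; SUM(f)→a](S) → 4
  σ[a>6](γ[b; SUM(f)→a](S)) → 3
  R → 5
  (σ[a>6](γ[b; SUM(f)→a](S)) ⋈[b=d] R) → 2
  σ[y='p']((σ[a>6](γ[b; SUM(f)→a](S)) ⋈[b=d] R)) → 1

|E| = 1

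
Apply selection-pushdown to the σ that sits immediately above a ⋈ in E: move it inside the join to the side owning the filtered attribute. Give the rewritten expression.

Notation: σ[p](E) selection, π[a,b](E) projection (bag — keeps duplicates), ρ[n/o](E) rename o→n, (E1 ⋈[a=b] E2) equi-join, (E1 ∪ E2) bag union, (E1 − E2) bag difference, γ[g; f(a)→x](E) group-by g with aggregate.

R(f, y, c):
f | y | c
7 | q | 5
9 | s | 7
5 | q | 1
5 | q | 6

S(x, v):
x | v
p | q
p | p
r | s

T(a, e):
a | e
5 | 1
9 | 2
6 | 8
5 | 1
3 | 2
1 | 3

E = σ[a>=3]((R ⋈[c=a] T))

σ filters on a, owned by the right side.
E' = (R ⋈[c=a] σ[a>=3](T))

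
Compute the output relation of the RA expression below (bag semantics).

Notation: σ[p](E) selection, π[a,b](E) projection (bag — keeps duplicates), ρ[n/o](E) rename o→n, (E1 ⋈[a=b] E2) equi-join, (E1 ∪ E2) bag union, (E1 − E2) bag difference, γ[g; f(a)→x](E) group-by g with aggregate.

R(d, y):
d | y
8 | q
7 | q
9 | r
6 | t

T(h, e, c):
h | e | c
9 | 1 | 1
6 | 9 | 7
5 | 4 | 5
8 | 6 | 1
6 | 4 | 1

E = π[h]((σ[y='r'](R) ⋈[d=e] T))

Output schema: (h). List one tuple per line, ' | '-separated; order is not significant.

Subexpression sizes:
  R → 4
  σ[y='r'](R) → 1
  T → 5
  (σ[y='r'](R) ⋈[d=e] T) → 1
  π[h]((σ[y='r'](R) ⋈[d=e] T)) → 1

== RESULT ==
h
6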